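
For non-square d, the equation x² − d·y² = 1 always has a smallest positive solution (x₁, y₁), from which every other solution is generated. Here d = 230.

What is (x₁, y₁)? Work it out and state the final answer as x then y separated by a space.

91 6

[15; 6,30] for √230; ℓ=2 ⇒ convergent index 1
step 0: (15, 1)  from 15·(1,0) + (0,1)
step 1: (91, 6)  from 6·(15,1) + (1,0)
(x₁, y₁) = (91, 6);  91² − 230·6² = 1 ✓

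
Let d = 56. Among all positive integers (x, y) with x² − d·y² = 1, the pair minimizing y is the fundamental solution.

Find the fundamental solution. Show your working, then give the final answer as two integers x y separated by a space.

15 2

[7; 2,14] for √56; ℓ=2 ⇒ convergent index 1
k=0  a_k=7  p_k/q_k = 7/1
k=1  a_k=2  p_k/q_k = 15/2
(x₁, y₁) = (15, 2);  15² − 56·2² = 1 ✓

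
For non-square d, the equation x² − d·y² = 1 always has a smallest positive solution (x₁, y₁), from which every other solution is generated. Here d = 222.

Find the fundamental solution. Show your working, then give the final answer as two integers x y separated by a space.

d=222: √d = [14; 1,8,1,28] (ℓ=4, even), read p_3/q_3
step 0: (14, 1)  from 14·(1,0) + (0,1)
…
step 2: (134, 9)  from 8·(15,1) + (14,1)
step 3: (149, 10)  from 1·(134,9) + (15,1)
fundamental: x₁=149, y₁=10  (since 22201 − 222·100 = 1)

149 10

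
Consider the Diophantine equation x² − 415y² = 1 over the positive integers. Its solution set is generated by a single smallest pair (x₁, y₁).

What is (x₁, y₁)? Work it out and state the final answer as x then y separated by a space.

[20; 2,1,2,4,6,…,1,2,40] for √415; ℓ=16 ⇒ convergent index 15
k=0  a_k=20  p_k/q_k = 20/1
k=1  a_k=2  p_k/q_k = 41/2
…
k=3  a_k=2  p_k/q_k = 163/8
…
k=5  a_k=6  p_k/q_k = 4441/218
k=6  a_k=1  p_k/q_k = 5154/253
…
k=14  a_k=1  p_k/q_k = 6841255/335824
k=15  a_k=2  p_k/q_k = 18412804/903849
(x₁, y₁) = (18412804, 903849);  18412804² − 415·903849² = 1 ✓

18412804 903849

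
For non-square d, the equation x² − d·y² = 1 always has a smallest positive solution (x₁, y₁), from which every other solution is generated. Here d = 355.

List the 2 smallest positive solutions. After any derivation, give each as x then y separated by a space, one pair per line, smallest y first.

[18; 1,5,3,3,1,6,1,3,3,5,1,36] for √355; ℓ=12 ⇒ convergent index 11
a_0=18:  p_0=18·1+0=18,  q_0=18·0+1=1
a_1=1:  p_1=1·18+1=19,  q_1=1·1+0=1
a_2=5:  p_2=5·19+18=113,  q_2=5·1+1=6
a_3=3:  p_3=3·113+19=358,  q_3=3·6+1=19
a_4=3:  p_4=3·358+113=1187,  q_4=3·19+6=63
a_5=1:  p_5=1·1187+358=1545,  q_5=1·63+19=82
a_6=6:  p_6=6·1545+1187=10457,  q_6=6·82+63=555
…
a_8=3:  p_8=3·12002+10457=46463,  q_8=3·637+555=2466
…
a_10=5:  p_10=5·151391+46463=803418,  q_10=5·8035+2466=42641
a_11=1:  p_11=1·803418+151391=954809,  q_11=1·42641+8035=50676
(x₁, y₁) = (954809, 50676);  954809² − 355·50676² = 1 ✓
(954809+50676√355)^2 = 1823320452961 + 96771801768√355

954809 50676
1823320452961 96771801768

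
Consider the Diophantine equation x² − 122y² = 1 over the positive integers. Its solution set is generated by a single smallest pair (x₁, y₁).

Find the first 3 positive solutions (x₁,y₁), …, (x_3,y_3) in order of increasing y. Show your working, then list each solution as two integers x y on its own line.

√122 = [11; 22, …], period ℓ=1 (odd) → k=1
step 0: (11, 1)  from 11·(1,0) + (0,1)
step 1: (243, 22)  from 22·(11,1) + (1,0)
(x₁, y₁) = (243, 22);  243² − 122·22² = 1 ✓
(243+22√122)^2 = 118097 + 10692√122
(243+22√122)^3 = 57394899 + 5196290√122

243 22
118097 10692
57394899 5196290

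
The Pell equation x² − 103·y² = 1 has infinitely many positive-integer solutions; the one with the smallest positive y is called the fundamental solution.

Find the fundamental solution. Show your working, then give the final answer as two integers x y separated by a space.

227528 22419

[10; 6,1,2,1,1,9,1,1,2,1,6,20] for √103; ℓ=12 ⇒ convergent index 11
i=0: a=10 ⇒ p=10, q=1
…
i=2: a=1 ⇒ p=71, q=7
…
i=4: a=1 ⇒ p=274, q=27
i=5: a=1 ⇒ p=477, q=47
i=6: a=9 ⇒ p=4567, q=450
…
i=8: a=1 ⇒ p=9611, q=947
i=9: a=2 ⇒ p=24266, q=2391
i=10: a=1 ⇒ p=33877, q=3338
i=11: a=6 ⇒ p=227528, q=22419
fundamental: x₁=227528, y₁=22419  (since 51768990784 − 103·502611561 = 1)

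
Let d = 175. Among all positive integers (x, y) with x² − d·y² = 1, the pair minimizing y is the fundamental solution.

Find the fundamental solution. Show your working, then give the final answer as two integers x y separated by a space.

2024 153

[13; 4,2,1,2,4,26] for √175; ℓ=6 ⇒ convergent index 5
step 0: (13, 1)  from 13·(1,0) + (0,1)
step 1: (53, 4)  from 4·(13,1) + (1,0)
step 2: (119, 9)  from 2·(53,4) + (13,1)
step 3: (172, 13)  from 1·(119,9) + (53,4)
step 4: (463, 35)  from 2·(172,13) + (119,9)
step 5: (2024, 153)  from 4·(463,35) + (172,13)
→ (2024, 153).  Check: 2024²=4096576, 175·153²=4096575, difference 1.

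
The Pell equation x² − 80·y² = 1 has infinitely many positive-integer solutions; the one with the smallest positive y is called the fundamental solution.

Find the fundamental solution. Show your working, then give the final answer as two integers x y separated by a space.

√80 → a₀=8, period (1,16); ℓ=2 even so k=1
a_0=8:  p_0=8·1+0=8,  q_0=8·0+1=1
a_1=1:  p_1=1·8+1=9,  q_1=1·1+0=1
(x₁, y₁) = (9, 1);  9² − 80·1² = 1 ✓

9 1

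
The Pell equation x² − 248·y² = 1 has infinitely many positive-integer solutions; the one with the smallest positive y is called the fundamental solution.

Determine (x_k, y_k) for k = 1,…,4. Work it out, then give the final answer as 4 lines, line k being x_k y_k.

63 4
7937 504
999999 63500
125991937 8000496

[15; 1,2,1,30] for √248; ℓ=4 ⇒ convergent index 3
k=0  a_k=15  p_k/q_k = 15/1
k=1  a_k=1  p_k/q_k = 16/1
k=2  a_k=2  p_k/q_k = 47/3
k=3  a_k=1  p_k/q_k = 63/4
fundamental: x₁=63, y₁=4  (since 3969 − 248·16 = 1)
n=2: (63,4)∘(63,4) = (63·63+248·4·4, 63·4+4·63) = (7937,504)
n=3: (7937,504)∘(63,4) = (63·7937+248·4·504, 63·504+4·7937) = (999999,63500)
n=4: (999999,63500)∘(63,4) = (63·999999+248·4·63500, 63·63500+4·999999) = (125991937,8000496)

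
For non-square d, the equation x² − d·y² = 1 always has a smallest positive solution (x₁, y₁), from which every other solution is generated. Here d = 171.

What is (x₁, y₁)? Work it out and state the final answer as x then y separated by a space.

[13; 13,26] for √171; ℓ=2 ⇒ convergent index 1
k=0  a_k=13  p_k/q_k = 13/1
k=1  a_k=13  p_k/q_k = 170/13
(x₁, y₁) = (170, 13);  170² − 171·13² = 1 ✓

170 13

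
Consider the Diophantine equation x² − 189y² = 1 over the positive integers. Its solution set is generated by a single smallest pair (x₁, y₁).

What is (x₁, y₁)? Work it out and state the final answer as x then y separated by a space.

55 4

√189 = [13; 1,2,1,26, …], period ℓ=4 (even) → k=3
step 0: (13, 1)  from 13·(1,0) + (0,1)
step 1: (14, 1)  from 1·(13,1) + (1,0)
step 2: (41, 3)  from 2·(14,1) + (13,1)
step 3: (55, 4)  from 1·(41,3) + (14,1)
(x₁, y₁) = (55, 4);  55² − 189·4² = 1 ✓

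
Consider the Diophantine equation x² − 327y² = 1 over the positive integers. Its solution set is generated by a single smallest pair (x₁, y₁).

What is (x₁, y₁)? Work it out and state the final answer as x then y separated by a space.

√327 = [18; 12,36, …], period ℓ=2 (even) → k=1
k=0  a_k=18  p_k/q_k = 18/1
k=1  a_k=12  p_k/q_k = 217/12
→ (217, 12).  Check: 217²=47089, 327·12²=47088, difference 1.

217 12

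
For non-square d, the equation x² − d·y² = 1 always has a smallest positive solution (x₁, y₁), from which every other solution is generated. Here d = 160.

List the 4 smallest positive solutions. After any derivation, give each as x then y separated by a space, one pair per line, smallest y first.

721 57
1039681 82194
1499219281 118523691
2161873163521 170911080228

√160 → a₀=12, period (1,1,1,5,1,1,1,24); ℓ=8 even so k=7
k=0  a_k=12  p_k/q_k = 12/1
k=1  a_k=1  p_k/q_k = 13/1
…
k=6  a_k=1  p_k/q_k = 468/37
k=7  a_k=1  p_k/q_k = 721/57
fundamental: x₁=721, y₁=57  (since 519841 − 160·3249 = 1)
(721+57√160)^2 = 1039681 + 82194√160
(721+57√160)^3 = 1499219281 + 118523691√160
(721+57√160)^4 = 2161873163521 + 170911080228√160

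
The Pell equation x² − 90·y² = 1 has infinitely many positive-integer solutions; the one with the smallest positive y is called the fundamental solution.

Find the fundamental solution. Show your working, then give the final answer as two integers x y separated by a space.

[9; 2,18] for √90; ℓ=2 ⇒ convergent index 1
k=0  a_k=9  p_k/q_k = 9/1
k=1  a_k=2  p_k/q_k = 19/2
fundamental: x₁=19, y₁=2  (since 361 − 90·4 = 1)

19 2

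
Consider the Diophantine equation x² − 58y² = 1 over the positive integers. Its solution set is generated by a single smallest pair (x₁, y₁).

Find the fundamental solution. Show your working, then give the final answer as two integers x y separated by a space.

√58 = [7; 1,1,1,1,1,1,14, …], period ℓ=7 (odd) → k=13
i=0: a=7 ⇒ p=7, q=1
i=1: a=1 ⇒ p=8, q=1
…
i=4: a=1 ⇒ p=38, q=5
…
i=9: a=1 ⇒ p=2993, q=393
…
i=12: a=1 ⇒ p=12071, q=1585
i=13: a=1 ⇒ p=19603, q=2574
(x₁, y₁) = (19603, 2574);  19603² − 58·2574² = 1 ✓

19603 2574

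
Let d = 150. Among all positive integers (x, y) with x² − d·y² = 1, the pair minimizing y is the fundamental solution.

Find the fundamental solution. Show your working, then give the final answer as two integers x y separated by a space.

[12; 4,24] for √150; ℓ=2 ⇒ convergent index 1
a_0=12:  p_0=12·1+0=12,  q_0=12·0+1=1
a_1=4:  p_1=4·12+1=49,  q_1=4·1+0=4
→ (49, 4).  Check: 49²=2401, 150·4²=2400, difference 1.

49 4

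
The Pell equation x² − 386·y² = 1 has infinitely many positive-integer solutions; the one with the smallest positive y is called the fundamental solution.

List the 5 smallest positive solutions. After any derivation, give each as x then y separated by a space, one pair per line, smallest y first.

111555 5678
24889036049 1266818580
5552992832780835 282639893378122
1238928230896843060801 63059786610325980840
276417277589841662462530275 14069268990347189691834278

√386 → a₀=19, period (1,1,1,4,1,18,1,4,1,1,1,38); ℓ=12 even so k=11
k=0  a_k=19  p_k/q_k = 19/1
…
k=2  a_k=1  p_k/q_k = 39/2
…
k=4  a_k=4  p_k/q_k = 275/14
…
k=6  a_k=18  p_k/q_k = 6287/320
…
k=10  a_k=1  p_k/q_k = 72163/3673
k=11  a_k=1  p_k/q_k = 111555/5678
fundamental: x₁=111555, y₁=5678  (since 12444518025 − 386·32239684 = 1)
n=2: (111555,5678)∘(111555,5678) = (111555·111555+386·5678·5678, 111555·5678+5678·111555) = (24889036049,1266818580)
n=3: (24889036049,1266818580)∘(111555,5678) = (111555·24889036049+386·5678·1266818580, 111555·1266818580+5678·24889036049) = (5552992832780835,282639893378122)
n=4: (5552992832780835,282639893378122)∘(111555,5678) = (111555·5552992832780835+386·5678·282639893378122, 111555·282639893378122+5678·5552992832780835) = (1238928230896843060801,63059786610325980840)
n=5: (1238928230896843060801,63059786610325980840)∘(111555,5678) = (111555·1238928230896843060801+386·5678·63059786610325980840, 111555·63059786610325980840+5678·1238928230896843060801) = (276417277589841662462530275,14069268990347189691834278)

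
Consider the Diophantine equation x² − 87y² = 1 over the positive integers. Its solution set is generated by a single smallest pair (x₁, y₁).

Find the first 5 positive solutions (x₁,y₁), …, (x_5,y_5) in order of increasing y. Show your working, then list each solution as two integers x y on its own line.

√87 → a₀=9, period (3,18); ℓ=2 even so k=1
step 0: (9, 1)  from 9·(1,0) + (0,1)
step 1: (28, 3)  from 3·(9,1) + (1,0)
→ (28, 3).  Check: 28²=784, 87·3²=783, difference 1.
(28+3√87)^2 = 1567 + 168√87
(28+3√87)^3 = 87724 + 9405√87
(28+3√87)^4 = 4910977 + 526512√87
(28+3√87)^5 = 274926988 + 29475267√87

28 3
1567 168
87724 9405
4910977 526512
274926988 29475267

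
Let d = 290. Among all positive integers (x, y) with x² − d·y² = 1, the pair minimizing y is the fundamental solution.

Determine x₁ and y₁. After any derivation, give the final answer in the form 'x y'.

579 34

√290 → a₀=17, period (34); ℓ=1 odd so k=1
i=0: a=17 ⇒ p=17, q=1
i=1: a=34 ⇒ p=579, q=34
(x₁, y₁) = (579, 34);  579² − 290·34² = 1 ✓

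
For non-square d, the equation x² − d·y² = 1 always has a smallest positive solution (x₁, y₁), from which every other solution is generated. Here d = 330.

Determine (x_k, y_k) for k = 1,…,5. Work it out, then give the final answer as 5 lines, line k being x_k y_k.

√330 → a₀=18, period (6,36); ℓ=2 even so k=1
i=0: a=18 ⇒ p=18, q=1
i=1: a=6 ⇒ p=109, q=6
fundamental: x₁=109, y₁=6  (since 11881 − 330·36 = 1)
n=2: (109,6)∘(109,6) = (109·109+330·6·6, 109·6+6·109) = (23761,1308)
n=3: (23761,1308)∘(109,6) = (109·23761+330·6·1308, 109·1308+6·23761) = (5179789,285138)
n=4: (5179789,285138)∘(109,6) = (109·5179789+330·6·285138, 109·285138+6·5179789) = (1129170241,62158776)
n=5: (1129170241,62158776)∘(109,6) = (109·1129170241+330·6·62158776, 109·62158776+6·1129170241) = (246153932749,13550328030)

109 6
23761 1308
5179789 285138
1129170241 62158776
246153932749 13550328030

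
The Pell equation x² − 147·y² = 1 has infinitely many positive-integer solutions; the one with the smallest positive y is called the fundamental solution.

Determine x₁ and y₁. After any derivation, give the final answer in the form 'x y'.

√147 → a₀=12, period (8,24); ℓ=2 even so k=1
k=0  a_k=12  p_k/q_k = 12/1
k=1  a_k=8  p_k/q_k = 97/8
fundamental: x₁=97, y₁=8  (since 9409 − 147·64 = 1)

97 8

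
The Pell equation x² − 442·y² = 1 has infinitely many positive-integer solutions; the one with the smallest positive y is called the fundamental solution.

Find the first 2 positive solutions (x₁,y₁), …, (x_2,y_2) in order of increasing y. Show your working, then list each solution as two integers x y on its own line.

883 42
1559377 74172

√442 → a₀=21, period (42); ℓ=1 odd so k=1
k=0  a_k=21  p_k/q_k = 21/1
k=1  a_k=42  p_k/q_k = 883/42
→ (883, 42).  Check: 883²=779689, 442·42²=779688, difference 1.
(883+42√442)^2 = 1559377 + 74172√442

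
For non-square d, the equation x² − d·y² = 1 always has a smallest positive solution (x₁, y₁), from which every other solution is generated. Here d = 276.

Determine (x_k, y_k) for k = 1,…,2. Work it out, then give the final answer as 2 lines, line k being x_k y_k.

7775 468
120901249 7277400

√276 = [16; 1,1,1,1,2,2,2,1,1,1,1,32, …], period ℓ=12 (even) → k=11
step 0: (16, 1)  from 16·(1,0) + (0,1)
step 1: (17, 1)  from 1·(16,1) + (1,0)
step 2: (33, 2)  from 1·(17,1) + (16,1)
…
step 4: (83, 5)  from 1·(50,3) + (33,2)
step 5: (216, 13)  from 2·(83,5) + (50,3)
step 6: (515, 31)  from 2·(216,13) + (83,5)
step 7: (1246, 75)  from 2·(515,31) + (216,13)
…
step 9: (3007, 181)  from 1·(1761,106) + (1246,75)
step 10: (4768, 287)  from 1·(3007,181) + (1761,106)
step 11: (7775, 468)  from 1·(4768,287) + (3007,181)
→ (7775, 468).  Check: 7775²=60450625, 276·468²=60450624, difference 1.
k=2:  x_2 = 7775·7775+276·468·468 = 120901249,  y_2 = 7775·468+468·7775 = 7277400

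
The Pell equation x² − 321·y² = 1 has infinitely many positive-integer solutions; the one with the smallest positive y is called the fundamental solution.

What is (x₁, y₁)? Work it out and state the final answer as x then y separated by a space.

215 12

[17; 1,10,1,34] for √321; ℓ=4 ⇒ convergent index 3
i=0: a=17 ⇒ p=17, q=1
i=1: a=1 ⇒ p=18, q=1
i=2: a=10 ⇒ p=197, q=11
i=3: a=1 ⇒ p=215, q=12
→ (215, 12).  Check: 215²=46225, 321·12²=46224, difference 1.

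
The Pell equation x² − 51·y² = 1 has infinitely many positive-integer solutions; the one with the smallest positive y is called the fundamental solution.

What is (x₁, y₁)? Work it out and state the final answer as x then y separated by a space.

50 7

[7; 7,14] for √51; ℓ=2 ⇒ convergent index 1
i=0: a=7 ⇒ p=7, q=1
i=1: a=7 ⇒ p=50, q=7
→ (50, 7).  Check: 50²=2500, 51·7²=2499, difference 1.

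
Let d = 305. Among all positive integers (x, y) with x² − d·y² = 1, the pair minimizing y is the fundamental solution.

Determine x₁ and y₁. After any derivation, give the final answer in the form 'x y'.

d=305: √d = [17; 2,6,2,34] (ℓ=4, even), read p_3/q_3
k=0  a_k=17  p_k/q_k = 17/1
…
k=2  a_k=6  p_k/q_k = 227/13
k=3  a_k=2  p_k/q_k = 489/28
(x₁, y₁) = (489, 28);  489² − 305·28² = 1 ✓

489 28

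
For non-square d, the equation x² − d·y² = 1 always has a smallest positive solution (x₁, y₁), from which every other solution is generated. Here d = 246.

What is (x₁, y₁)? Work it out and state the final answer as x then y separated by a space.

88805 5662

d=246: √d = [15; 1,2,5,1,14,1,5,2,1,30] (ℓ=10, even), read p_9/q_9
i=0: a=15 ⇒ p=15, q=1
i=1: a=1 ⇒ p=16, q=1
i=2: a=2 ⇒ p=47, q=3
i=3: a=5 ⇒ p=251, q=16
i=4: a=1 ⇒ p=298, q=19
i=5: a=14 ⇒ p=4423, q=282
…
i=7: a=5 ⇒ p=28028, q=1787
i=8: a=2 ⇒ p=60777, q=3875
i=9: a=1 ⇒ p=88805, q=5662
→ (88805, 5662).  Check: 88805²=7886328025, 246·5662²=7886328024, difference 1.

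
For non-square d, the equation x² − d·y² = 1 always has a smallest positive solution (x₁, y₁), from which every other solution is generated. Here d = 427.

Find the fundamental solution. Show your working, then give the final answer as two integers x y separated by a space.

62 3

√427 → a₀=20, period (1,1,1,40); ℓ=4 even so k=3
a_0=20:  p_0=20·1+0=20,  q_0=20·0+1=1
a_1=1:  p_1=1·20+1=21,  q_1=1·1+0=1
a_2=1:  p_2=1·21+20=41,  q_2=1·1+1=2
a_3=1:  p_3=1·41+21=62,  q_3=1·2+1=3
→ (62, 3).  Check: 62²=3844, 427·3²=3843, difference 1.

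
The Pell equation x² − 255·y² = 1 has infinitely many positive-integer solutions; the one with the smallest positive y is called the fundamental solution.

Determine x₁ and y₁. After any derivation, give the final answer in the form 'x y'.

[15; 1,30] for √255; ℓ=2 ⇒ convergent index 1
k=0  a_k=15  p_k/q_k = 15/1
k=1  a_k=1  p_k/q_k = 16/1
→ (16, 1).  Check: 16²=256, 255·1²=255, difference 1.

16 1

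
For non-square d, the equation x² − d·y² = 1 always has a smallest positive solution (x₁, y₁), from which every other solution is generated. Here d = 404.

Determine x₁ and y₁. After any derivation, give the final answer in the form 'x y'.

d=404: √d = [20; 10,40] (ℓ=2, even), read p_1/q_1
k=0  a_k=20  p_k/q_k = 20/1
k=1  a_k=10  p_k/q_k = 201/10
(x₁, y₁) = (201, 10);  201² − 404·10² = 1 ✓

201 10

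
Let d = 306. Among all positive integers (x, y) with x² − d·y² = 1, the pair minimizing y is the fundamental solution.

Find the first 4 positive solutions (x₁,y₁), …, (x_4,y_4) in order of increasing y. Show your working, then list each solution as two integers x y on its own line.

35 2
2449 140
171395 9798
11995201 685720

√306 → a₀=17, period (2,34); ℓ=2 even so k=1
step 0: (17, 1)  from 17·(1,0) + (0,1)
step 1: (35, 2)  from 2·(17,1) + (1,0)
→ (35, 2).  Check: 35²=1225, 306·2²=1224, difference 1.
k=2:  x_2 = 35·35+306·2·2 = 2449,  y_2 = 35·2+2·35 = 140
k=3:  x_3 = 35·2449+306·2·140 = 171395,  y_3 = 35·140+2·2449 = 9798
k=4:  x_4 = 35·171395+306·2·9798 = 11995201,  y_4 = 35·9798+2·171395 = 685720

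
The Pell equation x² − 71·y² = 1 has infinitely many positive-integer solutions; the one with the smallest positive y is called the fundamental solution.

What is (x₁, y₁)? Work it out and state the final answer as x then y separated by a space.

[8; 2,2,1,7,1,2,2,16] for √71; ℓ=8 ⇒ convergent index 7
step 0: (8, 1)  from 8·(1,0) + (0,1)
step 1: (17, 2)  from 2·(8,1) + (1,0)
…
step 3: (59, 7)  from 1·(42,5) + (17,2)
…
step 5: (514, 61)  from 1·(455,54) + (59,7)
step 6: (1483, 176)  from 2·(514,61) + (455,54)
step 7: (3480, 413)  from 2·(1483,176) + (514,61)
(x₁, y₁) = (3480, 413);  3480² − 71·413² = 1 ✓

3480 413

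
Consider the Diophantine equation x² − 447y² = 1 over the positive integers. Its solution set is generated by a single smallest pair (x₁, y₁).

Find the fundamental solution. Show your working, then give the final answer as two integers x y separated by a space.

d=447: √d = [21; 7,42] (ℓ=2, even), read p_1/q_1
step 0: (21, 1)  from 21·(1,0) + (0,1)
step 1: (148, 7)  from 7·(21,1) + (1,0)
(x₁, y₁) = (148, 7);  148² − 447·7² = 1 ✓

148 7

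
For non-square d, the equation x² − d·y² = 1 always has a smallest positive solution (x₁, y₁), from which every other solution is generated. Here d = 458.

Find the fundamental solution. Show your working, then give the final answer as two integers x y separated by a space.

√458 = [21; 2,2,42, …], period ℓ=3 (odd) → k=5
a_0=21:  p_0=21·1+0=21,  q_0=21·0+1=1
a_1=2:  p_1=2·21+1=43,  q_1=2·1+0=2
a_2=2:  p_2=2·43+21=107,  q_2=2·2+1=5
a_3=42:  p_3=42·107+43=4537,  q_3=42·5+2=212
a_4=2:  p_4=2·4537+107=9181,  q_4=2·212+5=429
a_5=2:  p_5=2·9181+4537=22899,  q_5=2·429+212=1070
→ (22899, 1070).  Check: 22899²=524364201, 458·1070²=524364200, difference 1.

22899 1070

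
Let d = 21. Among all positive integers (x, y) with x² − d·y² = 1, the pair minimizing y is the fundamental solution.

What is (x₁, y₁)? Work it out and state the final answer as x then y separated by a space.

55 12

√21 = [4; 1,1,2,1,1,8, …], period ℓ=6 (even) → k=5
a_0=4:  p_0=4·1+0=4,  q_0=4·0+1=1
…
a_3=2:  p_3=2·9+5=23,  q_3=2·2+1=5
a_4=1:  p_4=1·23+9=32,  q_4=1·5+2=7
a_5=1:  p_5=1·32+23=55,  q_5=1·7+5=12
fundamental: x₁=55, y₁=12  (since 3025 − 21·144 = 1)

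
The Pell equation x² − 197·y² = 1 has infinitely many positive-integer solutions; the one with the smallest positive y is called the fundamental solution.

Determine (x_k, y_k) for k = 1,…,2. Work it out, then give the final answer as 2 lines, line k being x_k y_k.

393 28
308897 22008

√197 → a₀=14, period (28); ℓ=1 odd so k=1
k=0  a_k=14  p_k/q_k = 14/1
k=1  a_k=28  p_k/q_k = 393/28
→ (393, 28).  Check: 393²=154449, 197·28²=154448, difference 1.
(393+28√197)^2 = 308897 + 22008√197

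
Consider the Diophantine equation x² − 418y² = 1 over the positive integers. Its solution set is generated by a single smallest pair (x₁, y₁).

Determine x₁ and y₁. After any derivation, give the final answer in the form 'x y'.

33857 1656

[20; 2,4,20,4,2,40] for √418; ℓ=6 ⇒ convergent index 5
i=0: a=20 ⇒ p=20, q=1
…
i=3: a=20 ⇒ p=3721, q=182
i=4: a=4 ⇒ p=15068, q=737
i=5: a=2 ⇒ p=33857, q=1656
fundamental: x₁=33857, y₁=1656  (since 1146296449 − 418·2742336 = 1)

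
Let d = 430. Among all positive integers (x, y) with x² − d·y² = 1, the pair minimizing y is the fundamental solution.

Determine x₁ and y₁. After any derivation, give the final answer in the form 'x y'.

2862251 138030

[20; 1,2,1,3,1,…,2,1,40] for √430; ℓ=14 ⇒ convergent index 13
k=0  a_k=20  p_k/q_k = 20/1
…
k=4  a_k=3  p_k/q_k = 311/15
…
k=6  a_k=6  p_k/q_k = 2675/129
k=7  a_k=8  p_k/q_k = 21794/1051
k=8  a_k=6  p_k/q_k = 133439/6435
…
k=10  a_k=3  p_k/q_k = 599138/28893
…
k=12  a_k=2  p_k/q_k = 2107880/101651
k=13  a_k=1  p_k/q_k = 2862251/138030
(x₁, y₁) = (2862251, 138030);  2862251² − 430·138030² = 1 ✓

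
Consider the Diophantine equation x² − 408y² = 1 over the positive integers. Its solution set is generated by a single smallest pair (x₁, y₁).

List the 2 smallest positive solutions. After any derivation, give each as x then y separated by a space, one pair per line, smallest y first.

101 5
20401 1010

d=408: √d = [20; 5,40] (ℓ=2, even), read p_1/q_1
k=0  a_k=20  p_k/q_k = 20/1
k=1  a_k=5  p_k/q_k = 101/5
fundamental: x₁=101, y₁=5  (since 10201 − 408·25 = 1)
(x_2, y_2) = (101·101 + 408·5·5, 101·5 + 5·101) = (20401, 1010)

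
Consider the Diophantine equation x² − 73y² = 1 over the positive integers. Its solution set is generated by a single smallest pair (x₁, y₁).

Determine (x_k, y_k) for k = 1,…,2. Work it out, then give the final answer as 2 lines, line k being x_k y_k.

√73 = [8; 1,1,5,5,1,1,16, …], period ℓ=7 (odd) → k=13
k=0  a_k=8  p_k/q_k = 8/1
k=1  a_k=1  p_k/q_k = 9/1
k=2  a_k=1  p_k/q_k = 17/2
k=3  a_k=5  p_k/q_k = 94/11
k=4  a_k=5  p_k/q_k = 487/57
k=5  a_k=1  p_k/q_k = 581/68
k=6  a_k=1  p_k/q_k = 1068/125
k=7  a_k=16  p_k/q_k = 17669/2068
k=8  a_k=1  p_k/q_k = 18737/2193
…
k=11  a_k=5  p_k/q_k = 1040241/121751
k=12  a_k=1  p_k/q_k = 1241008/145249
k=13  a_k=1  p_k/q_k = 2281249/267000
fundamental: x₁=2281249, y₁=267000  (since 5204097000001 − 73·71289000000 = 1)
n=2: (2281249,267000)∘(2281249,267000) = (2281249·2281249+73·267000·267000, 2281249·267000+267000·2281249) = (10408194000001,1218186966000)

2281249 267000
10408194000001 1218186966000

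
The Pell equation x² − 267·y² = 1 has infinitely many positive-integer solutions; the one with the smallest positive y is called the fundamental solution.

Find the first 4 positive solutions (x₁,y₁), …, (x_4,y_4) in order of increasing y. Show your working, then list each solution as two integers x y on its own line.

2402 147
11539207 706188
55434348026 3392527005
266306596377697 16297699025832

√267 → a₀=16, period (2,1,15,1,2,32); ℓ=6 even so k=5
k=0  a_k=16  p_k/q_k = 16/1
…
k=2  a_k=1  p_k/q_k = 49/3
k=3  a_k=15  p_k/q_k = 768/47
k=4  a_k=1  p_k/q_k = 817/50
k=5  a_k=2  p_k/q_k = 2402/147
→ (2402, 147).  Check: 2402²=5769604, 267·147²=5769603, difference 1.
n=2: (2402,147)∘(2402,147) = (2402·2402+267·147·147, 2402·147+147·2402) = (11539207,706188)
n=3: (11539207,706188)∘(2402,147) = (2402·11539207+267·147·706188, 2402·706188+147·11539207) = (55434348026,3392527005)
n=4: (55434348026,3392527005)∘(2402,147) = (2402·55434348026+267·147·3392527005, 2402·3392527005+147·55434348026) = (266306596377697,16297699025832)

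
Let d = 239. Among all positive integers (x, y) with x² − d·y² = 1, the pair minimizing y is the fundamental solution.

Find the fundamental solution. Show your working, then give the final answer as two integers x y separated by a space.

√239 → a₀=15, period (2,5,1,2,4,15,4,2,1,5,2,30); ℓ=12 even so k=11
i=0: a=15 ⇒ p=15, q=1
…
i=2: a=5 ⇒ p=170, q=11
…
i=4: a=2 ⇒ p=572, q=37
i=5: a=4 ⇒ p=2489, q=161
i=6: a=15 ⇒ p=37907, q=2452
i=7: a=4 ⇒ p=154117, q=9969
…
i=9: a=1 ⇒ p=500258, q=32359
i=10: a=5 ⇒ p=2847431, q=184185
i=11: a=2 ⇒ p=6195120, q=400729
(x₁, y₁) = (6195120, 400729);  6195120² − 239·400729² = 1 ✓

6195120 400729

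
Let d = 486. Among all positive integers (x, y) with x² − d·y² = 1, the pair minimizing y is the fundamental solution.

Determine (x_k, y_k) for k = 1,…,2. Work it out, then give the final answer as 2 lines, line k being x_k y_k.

485 22
470449 21340

√486 → a₀=22, period (22,44); ℓ=2 even so k=1
k=0  a_k=22  p_k/q_k = 22/1
k=1  a_k=22  p_k/q_k = 485/22
(x₁, y₁) = (485, 22);  485² − 486·22² = 1 ✓
(485+22√486)^2 = 470449 + 21340√486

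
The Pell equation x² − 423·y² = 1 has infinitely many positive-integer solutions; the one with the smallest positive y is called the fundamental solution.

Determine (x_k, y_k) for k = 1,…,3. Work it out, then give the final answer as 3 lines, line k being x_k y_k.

4607 224
42448897 2063936
391124132351 19017106080

√423 = [20; 1,1,3,4,3,1,1,40, …], period ℓ=8 (even) → k=7
k=0  a_k=20  p_k/q_k = 20/1
k=1  a_k=1  p_k/q_k = 21/1
k=2  a_k=1  p_k/q_k = 41/2
…
k=6  a_k=1  p_k/q_k = 2612/127
k=7  a_k=1  p_k/q_k = 4607/224
fundamental: x₁=4607, y₁=224  (since 21224449 − 423·50176 = 1)
n=2: (4607,224)∘(4607,224) = (4607·4607+423·224·224, 4607·224+224·4607) = (42448897,2063936)
n=3: (42448897,2063936)∘(4607,224) = (4607·42448897+423·224·2063936, 4607·2063936+224·42448897) = (391124132351,19017106080)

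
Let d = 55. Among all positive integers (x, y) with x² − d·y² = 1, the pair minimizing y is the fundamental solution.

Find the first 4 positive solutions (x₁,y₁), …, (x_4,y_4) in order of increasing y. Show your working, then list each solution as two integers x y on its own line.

89 12
15841 2136
2819609 380196
501874561 67672752

√55 → a₀=7, period (2,2,2,14); ℓ=4 even so k=3
i=0: a=7 ⇒ p=7, q=1
…
i=2: a=2 ⇒ p=37, q=5
i=3: a=2 ⇒ p=89, q=12
(x₁, y₁) = (89, 12);  89² − 55·12² = 1 ✓
(89+12√55)^2 = 15841 + 2136√55
(89+12√55)^3 = 2819609 + 380196√55
(89+12√55)^4 = 501874561 + 67672752√55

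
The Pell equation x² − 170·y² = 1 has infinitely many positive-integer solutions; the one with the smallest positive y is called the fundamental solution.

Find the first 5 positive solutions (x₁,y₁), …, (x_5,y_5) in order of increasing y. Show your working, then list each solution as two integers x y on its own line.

339 26
229841 17628
155831859 11951758
105653770561 8103274296
71633100608499 5494008020930

[13; 26] for √170; ℓ=1 ⇒ convergent index 1
step 0: (13, 1)  from 13·(1,0) + (0,1)
step 1: (339, 26)  from 26·(13,1) + (1,0)
fundamental: x₁=339, y₁=26  (since 114921 − 170·676 = 1)
n=2: (339,26)∘(339,26) = (339·339+170·26·26, 339·26+26·339) = (229841,17628)
n=3: (229841,17628)∘(339,26) = (339·229841+170·26·17628, 339·17628+26·229841) = (155831859,11951758)
n=4: (155831859,11951758)∘(339,26) = (339·155831859+170·26·11951758, 339·11951758+26·155831859) = (105653770561,8103274296)
n=5: (105653770561,8103274296)∘(339,26) = (339·105653770561+170·26·8103274296, 339·8103274296+26·105653770561) = (71633100608499,5494008020930)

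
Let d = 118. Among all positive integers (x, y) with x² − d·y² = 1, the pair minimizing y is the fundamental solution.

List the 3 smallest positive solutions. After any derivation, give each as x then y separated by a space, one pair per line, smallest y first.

306917 28254
188396089777 17343265836
115643925371868101 10645886241146970

√118 → a₀=10, period (1,6,3,2,10,2,3,6,1,20); ℓ=10 even so k=9
k=0  a_k=10  p_k/q_k = 10/1
…
k=3  a_k=3  p_k/q_k = 239/22
k=4  a_k=2  p_k/q_k = 554/51
k=5  a_k=10  p_k/q_k = 5779/532
…
k=8  a_k=6  p_k/q_k = 264802/24377
k=9  a_k=1  p_k/q_k = 306917/28254
→ (306917, 28254).  Check: 306917²=94198044889, 118·28254²=94198044888, difference 1.
(x_2, y_2) = (306917·306917 + 118·28254·28254, 306917·28254 + 28254·306917) = (188396089777, 17343265836)
(x_3, y_3) = (306917·188396089777 + 118·28254·17343265836, 306917·17343265836 + 28254·188396089777) = (115643925371868101, 10645886241146970)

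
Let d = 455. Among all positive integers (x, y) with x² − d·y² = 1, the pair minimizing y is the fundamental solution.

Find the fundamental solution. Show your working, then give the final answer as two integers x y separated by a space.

64 3

d=455: √d = [21; 3,42] (ℓ=2, even), read p_1/q_1
a_0=21:  p_0=21·1+0=21,  q_0=21·0+1=1
a_1=3:  p_1=3·21+1=64,  q_1=3·1+0=3
fundamental: x₁=64, y₁=3  (since 4096 − 455·9 = 1)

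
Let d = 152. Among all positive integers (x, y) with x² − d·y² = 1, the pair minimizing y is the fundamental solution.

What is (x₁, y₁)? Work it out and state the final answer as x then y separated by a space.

37 3

√152 = [12; 3,24, …], period ℓ=2 (even) → k=1
i=0: a=12 ⇒ p=12, q=1
i=1: a=3 ⇒ p=37, q=3
fundamental: x₁=37, y₁=3  (since 1369 − 152·9 = 1)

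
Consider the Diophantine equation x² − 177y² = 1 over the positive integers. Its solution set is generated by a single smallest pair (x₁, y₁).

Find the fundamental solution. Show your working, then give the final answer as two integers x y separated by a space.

√177 = [13; 3,3,2,8,2,3,3,26, …], period ℓ=8 (even) → k=7
k=0  a_k=13  p_k/q_k = 13/1
k=1  a_k=3  p_k/q_k = 40/3
…
k=3  a_k=2  p_k/q_k = 306/23
…
k=5  a_k=2  p_k/q_k = 5468/411
k=6  a_k=3  p_k/q_k = 18985/1427
k=7  a_k=3  p_k/q_k = 62423/4692
→ (62423, 4692).  Check: 62423²=3896630929, 177·4692²=3896630928, difference 1.

62423 4692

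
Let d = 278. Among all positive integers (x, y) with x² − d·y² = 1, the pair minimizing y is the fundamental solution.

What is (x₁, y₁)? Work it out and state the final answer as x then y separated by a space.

√278 → a₀=16, period (1,2,16,2,1,32); ℓ=6 even so k=5
step 0: (16, 1)  from 16·(1,0) + (0,1)
step 1: (17, 1)  from 1·(16,1) + (1,0)
…
step 3: (817, 49)  from 16·(50,3) + (17,1)
step 4: (1684, 101)  from 2·(817,49) + (50,3)
step 5: (2501, 150)  from 1·(1684,101) + (817,49)
→ (2501, 150).  Check: 2501²=6255001, 278·150²=6255000, difference 1.

2501 150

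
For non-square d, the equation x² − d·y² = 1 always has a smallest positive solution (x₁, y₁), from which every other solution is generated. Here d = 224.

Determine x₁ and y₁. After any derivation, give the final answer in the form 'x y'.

[14; 1,28] for √224; ℓ=2 ⇒ convergent index 1
a_0=14:  p_0=14·1+0=14,  q_0=14·0+1=1
a_1=1:  p_1=1·14+1=15,  q_1=1·1+0=1
(x₁, y₁) = (15, 1);  15² − 224·1² = 1 ✓

15 1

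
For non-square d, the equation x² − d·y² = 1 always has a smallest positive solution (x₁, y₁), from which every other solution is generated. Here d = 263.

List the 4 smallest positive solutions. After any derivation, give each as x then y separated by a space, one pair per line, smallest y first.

[16; 4,1,1,1,1,15,1,1,1,1,4,32] for √263; ℓ=12 ⇒ convergent index 11
i=0: a=16 ⇒ p=16, q=1
…
i=3: a=1 ⇒ p=146, q=9
i=4: a=1 ⇒ p=227, q=14
…
i=6: a=15 ⇒ p=5822, q=359
i=7: a=1 ⇒ p=6195, q=382
i=8: a=1 ⇒ p=12017, q=741
i=9: a=1 ⇒ p=18212, q=1123
i=10: a=1 ⇒ p=30229, q=1864
i=11: a=4 ⇒ p=139128, q=8579
fundamental: x₁=139128, y₁=8579  (since 19356600384 − 263·73599241 = 1)
n=2: (139128,8579)∘(139128,8579) = (139128·139128+263·8579·8579, 139128·8579+8579·139128) = (38713200767,2387158224)
n=3: (38713200767,2387158224)∘(139128,8579) = (139128·38713200767+263·8579·2387158224, 139128·2387158224+8579·38713200767) = (10772180392483224,664241098768765)
n=4: (10772180392483224,664241098768765)∘(139128,8579) = (139128·10772180392483224+263·8579·664241098768765, 139128·664241098768765+8579·10772180392483224) = (2997423827252098776577,184829071176614315616)

139128 8579
38713200767 2387158224
10772180392483224 664241098768765
2997423827252098776577 184829071176614315616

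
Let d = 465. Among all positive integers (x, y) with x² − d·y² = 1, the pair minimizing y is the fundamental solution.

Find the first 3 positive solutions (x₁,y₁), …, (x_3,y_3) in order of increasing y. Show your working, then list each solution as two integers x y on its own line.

√465 → a₀=21, period (1,1,3,2,2,2,3,1,1,42); ℓ=10 even so k=9
k=0  a_k=21  p_k/q_k = 21/1
k=1  a_k=1  p_k/q_k = 22/1
…
k=3  a_k=3  p_k/q_k = 151/7
k=4  a_k=2  p_k/q_k = 345/16
…
k=6  a_k=2  p_k/q_k = 2027/94
…
k=8  a_k=1  p_k/q_k = 8949/415
k=9  a_k=1  p_k/q_k = 15871/736
→ (15871, 736).  Check: 15871²=251888641, 465·736²=251888640, difference 1.
k=2:  x_2 = 15871·15871+465·736·736 = 503777281,  y_2 = 15871·736+736·15871 = 23362112
k=3:  x_3 = 15871·503777281+465·736·23362112 = 15990898437631,  y_3 = 15871·23362112+736·503777281 = 741560158368

15871 736
503777281 23362112
15990898437631 741560158368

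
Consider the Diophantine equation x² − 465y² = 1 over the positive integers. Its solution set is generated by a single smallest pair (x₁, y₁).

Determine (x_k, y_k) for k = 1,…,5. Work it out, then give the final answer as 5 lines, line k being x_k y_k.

15871 736
503777281 23362112
15990898437631 741560158368
507583097703505921 23538602523554944
16111702671313786506751 747162320561120874080

[21; 1,1,3,2,2,2,3,1,1,42] for √465; ℓ=10 ⇒ convergent index 9
i=0: a=21 ⇒ p=21, q=1
…
i=2: a=1 ⇒ p=43, q=2
…
i=5: a=2 ⇒ p=841, q=39
…
i=8: a=1 ⇒ p=8949, q=415
i=9: a=1 ⇒ p=15871, q=736
fundamental: x₁=15871, y₁=736  (since 251888641 − 465·541696 = 1)
(x_2, y_2) = (15871·15871 + 465·736·736, 15871·736 + 736·15871) = (503777281, 23362112)
(x_3, y_3) = (15871·503777281 + 465·736·23362112, 15871·23362112 + 736·503777281) = (15990898437631, 741560158368)
(x_4, y_4) = (15871·15990898437631 + 465·736·741560158368, 15871·741560158368 + 736·15990898437631) = (507583097703505921, 23538602523554944)
(x_5, y_5) = (15871·507583097703505921 + 465·736·23538602523554944, 15871·23538602523554944 + 736·507583097703505921) = (16111702671313786506751, 747162320561120874080)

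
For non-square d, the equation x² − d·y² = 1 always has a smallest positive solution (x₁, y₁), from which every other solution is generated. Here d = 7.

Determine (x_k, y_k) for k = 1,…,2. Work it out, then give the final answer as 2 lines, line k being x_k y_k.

d=7: √d = [2; 1,1,1,4] (ℓ=4, even), read p_3/q_3
i=0: a=2 ⇒ p=2, q=1
i=1: a=1 ⇒ p=3, q=1
i=2: a=1 ⇒ p=5, q=2
i=3: a=1 ⇒ p=8, q=3
(x₁, y₁) = (8, 3);  8² − 7·3² = 1 ✓
n=2: (8,3)∘(8,3) = (8·8+7·3·3, 8·3+3·8) = (127,48)

8 3
127 48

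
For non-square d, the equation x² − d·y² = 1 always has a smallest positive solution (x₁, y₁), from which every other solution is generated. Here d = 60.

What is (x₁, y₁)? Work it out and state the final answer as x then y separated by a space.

d=60: √d = [7; 1,2,1,14] (ℓ=4, even), read p_3/q_3
a_0=7:  p_0=7·1+0=7,  q_0=7·0+1=1
a_1=1:  p_1=1·7+1=8,  q_1=1·1+0=1
a_2=2:  p_2=2·8+7=23,  q_2=2·1+1=3
a_3=1:  p_3=1·23+8=31,  q_3=1·3+1=4
→ (31, 4).  Check: 31²=961, 60·4²=960, difference 1.

31 4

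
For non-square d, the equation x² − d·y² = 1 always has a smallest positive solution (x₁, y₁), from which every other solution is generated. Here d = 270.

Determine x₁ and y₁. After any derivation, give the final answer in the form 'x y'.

5291 322

[16; 2,3,6,3,2,32] for √270; ℓ=6 ⇒ convergent index 5
i=0: a=16 ⇒ p=16, q=1
i=1: a=2 ⇒ p=33, q=2
i=2: a=3 ⇒ p=115, q=7
…
i=4: a=3 ⇒ p=2284, q=139
i=5: a=2 ⇒ p=5291, q=322
(x₁, y₁) = (5291, 322);  5291² − 270·322² = 1 ✓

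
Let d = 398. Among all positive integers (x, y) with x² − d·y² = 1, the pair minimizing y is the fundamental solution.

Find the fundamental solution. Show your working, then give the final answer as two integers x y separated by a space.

399 20

[19; 1,18,1,38] for √398; ℓ=4 ⇒ convergent index 3
a_0=19:  p_0=19·1+0=19,  q_0=19·0+1=1
a_1=1:  p_1=1·19+1=20,  q_1=1·1+0=1
a_2=18:  p_2=18·20+19=379,  q_2=18·1+1=19
a_3=1:  p_3=1·379+20=399,  q_3=1·19+1=20
(x₁, y₁) = (399, 20);  399² − 398·20² = 1 ✓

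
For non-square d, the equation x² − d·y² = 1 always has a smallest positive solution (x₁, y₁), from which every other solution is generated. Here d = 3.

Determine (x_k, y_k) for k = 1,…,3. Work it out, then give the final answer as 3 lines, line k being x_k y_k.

2 1
7 4
26 15

√3 → a₀=1, period (1,2); ℓ=2 even so k=1
k=0  a_k=1  p_k/q_k = 1/1
k=1  a_k=1  p_k/q_k = 2/1
fundamental: x₁=2, y₁=1  (since 4 − 3·1 = 1)
(2+1√3)^2 = 7 + 4√3
(2+1√3)^3 = 26 + 15√3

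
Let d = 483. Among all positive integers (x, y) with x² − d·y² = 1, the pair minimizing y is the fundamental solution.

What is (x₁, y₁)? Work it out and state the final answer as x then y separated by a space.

[21; 1,42] for √483; ℓ=2 ⇒ convergent index 1
k=0  a_k=21  p_k/q_k = 21/1
k=1  a_k=1  p_k/q_k = 22/1
→ (22, 1).  Check: 22²=484, 483·1²=483, difference 1.

22 1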